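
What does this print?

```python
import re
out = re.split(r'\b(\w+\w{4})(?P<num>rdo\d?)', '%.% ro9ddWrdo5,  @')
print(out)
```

This matches a word boundary (`\b`, zero-width); then one or more of a word character, then exactly 4 of a word character (captured); then the literal 'rdo', then optionally a digit (captured as 'num').
Matches to split on: at [4:14] → 'ro9ddWrdo5'.
Because the pattern has a capturing group, `split` also inserts each captured text between the pieces.

['%.% ', 'ro9ddW', 'rdo5', ',  @']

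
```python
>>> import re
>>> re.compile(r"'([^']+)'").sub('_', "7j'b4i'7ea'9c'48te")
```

'7j_7ea_48te'

Matches: at [2:7] → "'b4i'"; at [10:14] → "'9c'".
Each match is replaced by '_'.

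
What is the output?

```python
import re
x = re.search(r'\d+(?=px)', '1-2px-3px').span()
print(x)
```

The lookaround is zero-width — it requires the adjacent text to match without consuming it, so the asserted text isn't part of the match.
The match spans [2:3] → '2'.

(2, 3)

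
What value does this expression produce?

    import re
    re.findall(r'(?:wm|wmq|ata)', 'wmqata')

['wm', 'ata']

`|` is ordered: at each position the engine commits to the first alternative that works.
Scanning left to right: at [0:2] → 'wm'; at [3:6] → 'ata'.
With no groups in the pattern, `findall` gives back each whole match — 2 here.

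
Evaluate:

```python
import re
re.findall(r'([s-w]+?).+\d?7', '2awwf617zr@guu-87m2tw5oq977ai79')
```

Pattern: one or more of a character in [s-w] (lazy) (captured); then one or more of any character, then optionally a digit; then a literal '7'.
Scanning left to right: at [2:30] match 'wwf617zr@guu-87m2tw5oq977ai7', group 1 = 'w'.
One capturing group, so `findall` returns just the captured substring from the one match — 1 in all.

['w']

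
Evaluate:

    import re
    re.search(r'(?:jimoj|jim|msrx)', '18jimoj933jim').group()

'jimoj'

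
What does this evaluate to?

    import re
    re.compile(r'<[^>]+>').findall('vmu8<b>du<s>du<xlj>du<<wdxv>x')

['<b>', '<s>', '<xlj>', '<<wdxv>']

No capturing groups, so `findall` returns the 4 full match strings.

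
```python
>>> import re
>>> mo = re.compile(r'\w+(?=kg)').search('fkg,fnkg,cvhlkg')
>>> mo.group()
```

The lookaround is zero-width — it requires the adjacent text to match without consuming it, so the asserted text isn't part of the match.
`re.search` tries every starting position until one works.
The match spans [0:1] → 'f'.

'f'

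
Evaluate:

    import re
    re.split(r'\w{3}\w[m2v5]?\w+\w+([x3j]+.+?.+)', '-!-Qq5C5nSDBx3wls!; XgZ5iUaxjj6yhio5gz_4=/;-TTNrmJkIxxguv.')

With a capturing group present, the delimiter's captured portion is kept in the result list.

['-!-', '3wls!; XgZ5iUaxjj6yhio5gz_4=/;-TTNrmJkIxxguv.', '']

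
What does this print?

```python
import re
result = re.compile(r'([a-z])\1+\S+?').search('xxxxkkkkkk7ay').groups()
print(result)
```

('x',)

After group 1 captures some text, `\1` only succeeds where that same text appears again.
`re.search` scans for the first position where the pattern succeeds.
The match spans [0:5] → 'xxxxk'.
Captured: group 1 = 'x'.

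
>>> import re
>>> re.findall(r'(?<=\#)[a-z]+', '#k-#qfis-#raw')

['k', 'qfis', 'raw']

The `(?=…)`/`(?<=…)` assertion just peeks at neighbouring text; it doesn't advance the match position.
Matches: at [1:2] → 'k'; at [4:8] → 'qfis'; at [10:13] → 'raw'.
With no groups in the pattern, `findall` gives back each whole match — 3 here.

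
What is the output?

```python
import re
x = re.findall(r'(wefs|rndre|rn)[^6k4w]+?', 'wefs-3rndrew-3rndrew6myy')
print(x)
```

['wefs', 'rn', 'rn']

Because there's exactly one group, `findall` drops the full match and keeps group 1 from each hit.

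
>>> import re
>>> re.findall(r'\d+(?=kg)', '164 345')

[]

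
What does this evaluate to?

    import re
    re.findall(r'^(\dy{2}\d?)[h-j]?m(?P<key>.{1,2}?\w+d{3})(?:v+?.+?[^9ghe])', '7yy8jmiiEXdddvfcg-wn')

This matches anchored at the start of the string; then a digit, then exactly 2 of a literal 'y', then optionally a digit (captured); then optionally a character in [h-j], then the literal 'm'; then 1 to 2 of any character (lazy), then one or more of a word character, then exactly 3 of the literal 'd' (captured as 'key'); then one or more of a literal 'v' (lazy), then one or more of any character (lazy), then any character except [9ghe] (non-capturing group).
Matches: at [0:16] match '7yy8jmiiEXdddvfc', groups = ('7yy8', 'iiEXddd').
`findall` packs the 2 group values into a tuple for every match.

[('7yy8', 'iiEXddd')]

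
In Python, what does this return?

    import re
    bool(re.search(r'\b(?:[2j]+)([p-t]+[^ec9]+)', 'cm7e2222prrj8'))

False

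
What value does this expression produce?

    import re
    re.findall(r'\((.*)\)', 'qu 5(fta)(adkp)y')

One capturing group, so `findall` returns just the captured substring from the one match — 1 in all.

['fta)(adkp']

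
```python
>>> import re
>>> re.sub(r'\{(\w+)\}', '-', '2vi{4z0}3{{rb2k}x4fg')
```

Matches: at [3:8] → '{4z0}'; at [10:16] → '{rb2k}'.
Every occurrence is swapped for '-'.

'2vi-3{-x4fg'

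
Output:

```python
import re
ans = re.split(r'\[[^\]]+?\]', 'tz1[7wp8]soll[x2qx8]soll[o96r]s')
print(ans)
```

Each match becomes a cut point; 4 segments remain.

['tz1', 'soll', 'soll', 's']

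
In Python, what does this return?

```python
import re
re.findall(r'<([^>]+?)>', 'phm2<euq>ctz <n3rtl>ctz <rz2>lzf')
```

With a single group, `findall` returns only what that group captured — 3 items.

['euq', 'n3rtl', 'rz2']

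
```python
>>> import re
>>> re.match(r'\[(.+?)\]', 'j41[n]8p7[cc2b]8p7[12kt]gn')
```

`re.match` only tries the pattern at the start of the string.
Here the string doesn't start with a match, so the call returns None.

None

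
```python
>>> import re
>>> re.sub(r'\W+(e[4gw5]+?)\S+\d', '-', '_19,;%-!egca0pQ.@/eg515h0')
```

'_19-'

Pattern: one or more of a non-word character; then a literal 'e', then one or more of one of [4gw5] (lazy) (captured); then one or more of a non-whitespace character, then a digit.
Matches: at [3:25] → ',;%-!egca0pQ.@/eg515h0'.
`sub` substitutes '-' at each match site.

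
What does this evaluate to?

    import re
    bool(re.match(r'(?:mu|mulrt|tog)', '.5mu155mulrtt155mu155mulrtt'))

False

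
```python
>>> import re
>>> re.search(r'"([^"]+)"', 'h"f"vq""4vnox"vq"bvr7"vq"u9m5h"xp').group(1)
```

The match spans [1:4] → '"f"'.
Captured: group 1 = 'f'.

'f'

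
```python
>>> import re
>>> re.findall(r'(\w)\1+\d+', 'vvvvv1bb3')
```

`\1` is not a pattern — it's the concrete string captured by group 1, re-applied verbatim.
Scanning left to right: at [0:6] match 'vvvvv1', group 1 = 'v'; at [6:9] match 'bb3', group 1 = 'b'.
Because there's exactly one group, `findall` drops the full match and keeps group 1 from each hit.

['v', 'b']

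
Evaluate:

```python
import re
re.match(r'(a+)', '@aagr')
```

Pattern: one or more of a literal 'a' (captured).
`re.match` won't scan ahead — the pattern has to work from the very first character.
Here the pattern fails at index 0, so the call returns None.

None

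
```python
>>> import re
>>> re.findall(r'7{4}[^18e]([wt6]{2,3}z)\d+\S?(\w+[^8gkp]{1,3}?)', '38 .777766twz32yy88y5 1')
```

The pattern matches exactly 4 of a literal '7', then any character except [18e]; then 2 to 3 of one of [wt6], then a literal 'z' (captured); then one or more of a digit, then optionally a non-whitespace character; then one or more of a word character, then 1 to 3 of any character except [8gkp] (lazy) (captured).
Walking the string: at [4:22] match '777766twz32yy88y5 ', groups = ('6twz', 'y88y5 ').
Multiple groups make `findall` return tuples — one 2-tuple for the one match.

[('6twz', 'y88y5 ')]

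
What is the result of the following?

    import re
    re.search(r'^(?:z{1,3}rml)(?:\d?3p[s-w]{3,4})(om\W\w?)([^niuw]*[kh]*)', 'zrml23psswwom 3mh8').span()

(0, 18)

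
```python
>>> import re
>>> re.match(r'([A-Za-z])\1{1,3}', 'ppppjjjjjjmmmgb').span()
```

A backreference is literal: `\1` must see the identical characters the first group matched.
`match` is anchored at position 0; if the pattern doesn't fit there, it returns None.
The match spans [0:4] → 'pppp'.
Captured: group 1 = 'p'.

(0, 4)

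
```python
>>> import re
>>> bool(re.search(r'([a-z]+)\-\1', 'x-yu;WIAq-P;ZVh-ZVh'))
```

False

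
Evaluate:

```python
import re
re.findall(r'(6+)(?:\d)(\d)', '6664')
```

Pattern: one or more of a literal '6' (captured); then a digit (non-capturing group); then a digit (captured).
Walking the string: at [0:4] match '6664', groups = ('66', '4').
With 2 capturing groups, `findall` returns a 2-tuple per match.

[('66', '4')]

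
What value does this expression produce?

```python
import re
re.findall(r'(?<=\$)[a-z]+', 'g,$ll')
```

['ll']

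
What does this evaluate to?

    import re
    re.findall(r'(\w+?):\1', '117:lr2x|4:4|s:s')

After group 1 captures some text, `\1` only succeeds where that same text appears again.
Scanning left to right: at [9:12] match '4:4', group 1 = '4'; at [13:16] match 's:s', group 1 = 's'.
With a single group, `findall` returns only what that group captured — 2 items.

['4', 's']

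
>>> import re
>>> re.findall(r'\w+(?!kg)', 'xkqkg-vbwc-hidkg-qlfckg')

['xkqkg', 'vbwc', 'hidkg', 'qlfckg']

`(?!…)`/`(?<!…)` only lets a position through if the neighbouring text does NOT match; no characters are consumed.
Scanning left to right: at [0:5] → 'xkqkg'; at [6:10] → 'vbwc'; at [11:16] → 'hidkg'; at [17:23] → 'qlfckg'.
No capturing groups, so `findall` returns the 4 full match strings.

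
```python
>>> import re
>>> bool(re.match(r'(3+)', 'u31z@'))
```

`re.match` won't scan ahead — the pattern has to work from the very first character.
Here position 0 doesn't satisfy it, so the call returns None, and `bool(None)` is False.

False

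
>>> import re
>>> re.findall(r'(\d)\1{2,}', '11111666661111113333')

A backreference is literal: `\1` must see the identical characters the first group matched.
Because there's exactly one group, `findall` drops the full match and keeps group 1 from each hit.

['1', '6', '1', '3']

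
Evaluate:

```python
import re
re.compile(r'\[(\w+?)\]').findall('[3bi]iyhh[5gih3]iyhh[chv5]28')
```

['3bi', '5gih3', 'chv5']

Matches: at [0:5] match '[3bi]', group 1 = '3bi'; at [9:16] match '[5gih3]', group 1 = '5gih3'; at [20:26] match '[chv5]', group 1 = 'chv5'.
Because there's exactly one group, `findall` drops the full match and keeps group 1 from each hit.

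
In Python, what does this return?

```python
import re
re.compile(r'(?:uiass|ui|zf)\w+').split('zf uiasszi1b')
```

['zf ', '']

The string is cut at each match, leaving 2 pieces.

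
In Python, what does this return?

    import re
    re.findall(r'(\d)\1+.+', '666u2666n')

The backreference `\1` re-matches whatever the first group consumed, character for character.
Walking the string: at [0:9] match '666u2666n', group 1 = '6'.
One capturing group, so `findall` returns just the captured substring from the one match — 1 in all.

['6']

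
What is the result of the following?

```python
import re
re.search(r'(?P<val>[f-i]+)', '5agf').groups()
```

('gf',)

The match spans [2:4] → 'gf'.
Captured: group 1 = 'gf'.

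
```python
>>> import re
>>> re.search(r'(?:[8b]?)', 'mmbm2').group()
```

Pattern: optionally one of [8b] (non-capturing group).
Unlike `match`, `search` isn't anchored — it looks for the pattern anywhere in the string.
The match spans [0:0] → ''.

''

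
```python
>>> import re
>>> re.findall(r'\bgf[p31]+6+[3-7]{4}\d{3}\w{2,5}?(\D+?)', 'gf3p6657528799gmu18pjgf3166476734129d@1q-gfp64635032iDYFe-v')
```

['g', 'Y']

The pattern matches a word boundary (`\b`, zero-width); then the literal 'gf', then one or more of one of [p31], then one or more of the literal '6'; then exactly 4 of a character in [3-7], then exactly 3 of a digit, then 2 to 5 of a word character (lazy); then one or more of a non-digit (lazy) (captured).
A non-greedy quantifier consumes as few characters as it can — just enough that the remainder of the pattern still matches from where it stops; whatever follows it matches normally.
Walking the string: at [0:15] match 'gf3p6657528799g', group 1 = 'g'; at [41:55] match 'gfp64635032iDY', group 1 = 'Y'.
One capturing group, so `findall` returns just the captured substring from each match — 2 in all.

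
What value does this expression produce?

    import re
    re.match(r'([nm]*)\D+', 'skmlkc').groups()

This matches zero or more of one of [nm] (captured); then one or more of a non-digit.
`re.match` won't scan ahead — the pattern has to work from the very first character.
The match spans [0:6] → 'skmlkc'.
Captured: group 1 = ''.

('',)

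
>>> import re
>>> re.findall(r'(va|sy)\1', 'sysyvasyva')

`\1` has to match the exact text group 1 already captured.
`findall` collects group 1 from the one match (1 total).

['sy']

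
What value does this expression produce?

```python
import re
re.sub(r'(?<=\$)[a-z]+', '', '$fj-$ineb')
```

'$-$'

The positive lookaround only admits positions where the adjacent text matches; those characters stay outside the span.
Matches: at [1:3] → 'fj'; at [5:9] → 'ineb'.
Each match is replaced by ''.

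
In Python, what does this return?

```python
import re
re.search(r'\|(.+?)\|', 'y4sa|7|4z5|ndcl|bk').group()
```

'|7|'

The `?` after the quantifier makes it lazy — it takes as little as possible before letting the rest of the pattern try.
The match spans [4:7] → '|7|'.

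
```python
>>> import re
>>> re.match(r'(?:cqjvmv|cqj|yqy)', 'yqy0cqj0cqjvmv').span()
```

(0, 3)

`re.match` won't scan ahead — the pattern has to work from the very first character.
The match spans [0:3] → 'yqy'.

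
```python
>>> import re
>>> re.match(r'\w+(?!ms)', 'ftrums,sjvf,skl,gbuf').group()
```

`match` is anchored at position 0; if the pattern doesn't fit there, it returns None.
The match spans [0:6] → 'ftrums'.

'ftrums'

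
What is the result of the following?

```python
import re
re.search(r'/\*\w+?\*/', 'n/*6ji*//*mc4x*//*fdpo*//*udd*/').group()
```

`re.search` tries every starting position until one works.
The match spans [1:8] → '/*6ji*/'.

'/*6ji*/'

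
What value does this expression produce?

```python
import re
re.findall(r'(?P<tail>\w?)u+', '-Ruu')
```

Pattern: optionally a word character (captured as 'tail'); then one or more of a literal 'u'.
Scanning left to right: at [1:4] match 'Ruu', group 1 = 'R'.
One capturing group, so `findall` returns just the captured substring from the one match — 1 in all.

['R']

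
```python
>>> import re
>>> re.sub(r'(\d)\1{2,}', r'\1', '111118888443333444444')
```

'184434'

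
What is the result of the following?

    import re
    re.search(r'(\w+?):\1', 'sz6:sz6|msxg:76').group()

After group 1 captures some text, `\1` only succeeds where that same text appears again.
`re.search` tries every starting position until one works.
The match spans [0:7] → 'sz6:sz6'.
Captured: group 1 = 'sz6'.

'sz6:sz6'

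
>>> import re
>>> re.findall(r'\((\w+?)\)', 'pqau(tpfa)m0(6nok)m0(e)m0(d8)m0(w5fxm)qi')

['tpfa', '6nok', 'e', 'd8', 'w5fxm']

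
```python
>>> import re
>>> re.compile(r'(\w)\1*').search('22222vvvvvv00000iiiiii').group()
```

After group 1 captures some text, `\1` only succeeds where that same text appears again.
The match spans [0:5] → '22222'.

'22222'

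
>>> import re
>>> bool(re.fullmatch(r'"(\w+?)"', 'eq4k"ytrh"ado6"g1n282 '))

False

For `fullmatch`, every character of the input must be accounted for by the pattern.
Here the string isn't matched end-to-end, so the call returns None, and `bool(None)` is False.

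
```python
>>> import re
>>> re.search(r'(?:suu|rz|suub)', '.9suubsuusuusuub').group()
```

Alternation tries branches left to right and keeps the first one that lets the overall match succeed at that position.
The match spans [2:5] → 'suu'.

'suu'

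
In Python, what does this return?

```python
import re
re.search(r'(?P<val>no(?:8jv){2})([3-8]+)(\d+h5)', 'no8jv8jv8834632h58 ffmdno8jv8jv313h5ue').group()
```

'no8jv8jv8834632h5'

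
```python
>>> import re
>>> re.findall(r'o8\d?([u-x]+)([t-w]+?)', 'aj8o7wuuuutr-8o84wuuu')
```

[('wuu', 'u')]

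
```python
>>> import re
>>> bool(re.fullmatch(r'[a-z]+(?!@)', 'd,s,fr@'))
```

False

The negative lookahead/lookbehind blocks any match where the forbidden context is present.
`re.fullmatch` is like wrapping the pattern in `^…$` (in single-line mode).
Here the pattern can't cover the whole string, so the call returns None, and `bool(None)` is False.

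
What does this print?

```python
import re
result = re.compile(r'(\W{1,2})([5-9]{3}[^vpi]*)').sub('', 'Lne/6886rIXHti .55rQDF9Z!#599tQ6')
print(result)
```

Lnei .55rQDF9Z

This matches 1 to 2 of a non-word character (captured); then exactly 3 of a character in [5-9], then zero or more of any character except [vpi] (captured).
Matches: at [3:13] → '/6886rIXHt'; at [24:32] → '!#599tQ6'.
`sub` substitutes '' at each match site.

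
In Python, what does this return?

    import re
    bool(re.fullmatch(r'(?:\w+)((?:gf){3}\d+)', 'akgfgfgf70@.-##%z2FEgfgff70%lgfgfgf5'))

This matches one or more of a word character (non-capturing group); then the literal 'gf' repeated 3 times, then one or more of a digit (captured).
`re.fullmatch` requires the pattern to consume the entire string.
Here there's no way to consume every character, so the call returns None, and `bool(None)` is False.

False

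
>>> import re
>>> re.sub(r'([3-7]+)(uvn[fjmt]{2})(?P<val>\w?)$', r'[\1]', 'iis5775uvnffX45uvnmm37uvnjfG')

'iis5775uvnffX45uvnmm[37]'

Pattern: one or more of a character in [3-7] (captured); then the literal 'uvn', then exactly 2 of one of [fjmt] (captured); then optionally a word character (captured as 'val'); then anchored at the end.
Matches: at [20:28] → '37uvnjfG'.
`\1` in the replacement pulls in group 1's text for each match.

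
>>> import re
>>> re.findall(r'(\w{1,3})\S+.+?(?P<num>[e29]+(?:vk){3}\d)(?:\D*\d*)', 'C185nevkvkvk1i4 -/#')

This matches 1 to 3 of a word character (captured); then one or more of a non-whitespace character, then one or more of any character (lazy); then one or more of one of [e29], then the literal 'vk' repeated 3 times, then a digit (captured as 'num'); then zero or more of a non-digit, then zero or more of a digit (non-capturing group).
Matches: at [0:15] match 'C185nevkvkvk1i4', groups = ('C18', 'evkvkvk1').
With 2 capturing groups, `findall` returns a 2-tuple per match.

[('C18', 'evkvkvk1')]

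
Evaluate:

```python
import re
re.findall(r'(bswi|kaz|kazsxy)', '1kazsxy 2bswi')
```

Alternation isn't longest-match — the leftmost alternative that fits at this position is chosen.
Walking the string: at [1:4] match 'kaz', group 1 = 'kaz'; at [9:13] match 'bswi', group 1 = 'bswi'.
Because there's exactly one group, `findall` drops the full match and keeps group 1 from each hit.

['kaz', 'bswi']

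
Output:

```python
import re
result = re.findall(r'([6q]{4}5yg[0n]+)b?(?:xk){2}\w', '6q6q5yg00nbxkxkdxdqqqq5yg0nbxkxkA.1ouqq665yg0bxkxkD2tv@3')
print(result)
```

['6q6q5yg00n', 'qqqq5yg0n', 'qq665yg0']

This matches exactly 4 of one of [6q], then the literal '5yg', then one or more of one of [0n] (captured); then optionally the literal 'b', then the literal 'xk' repeated 2 times, then a word character.
Walking the string: at [0:16] match '6q6q5yg00nbxkxkd', group 1 = '6q6q5yg00n'; at [18:33] match 'qqqq5yg0nbxkxkA', group 1 = 'qqqq5yg0n'; at [37:51] match 'qq665yg0bxkxkD', group 1 = 'qq665yg0'.
`findall` collects group 1 from each match (3 total).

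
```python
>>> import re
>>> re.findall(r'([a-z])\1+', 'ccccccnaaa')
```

['c', 'a']

`\1` is not a pattern — it's the concrete string captured by group 1, re-applied verbatim.
Matches: at [0:6] match 'cccccc', group 1 = 'c'; at [7:10] match 'aaa', group 1 = 'a'.
Because there's exactly one group, `findall` drops the full match and keeps group 1 from each hit.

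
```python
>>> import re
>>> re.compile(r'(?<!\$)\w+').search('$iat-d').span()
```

`(?!…)`/`(?<!…)` only lets a position through if the neighbouring text does NOT match; no characters are consumed.
`re.search` scans for the first position where the pattern succeeds.
The match spans [2:4] → 'at'.

(2, 4)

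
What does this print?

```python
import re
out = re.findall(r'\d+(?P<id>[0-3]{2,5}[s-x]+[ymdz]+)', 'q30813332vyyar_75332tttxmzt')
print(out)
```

['32vyy', '32tttxmz']

This matches one or more of a digit; then 2 to 5 of a character in [0-3], then one or more of a character in [s-x], then one or more of one of [ymdz] (captured as 'id').
`findall` collects group 1 from each match (2 total).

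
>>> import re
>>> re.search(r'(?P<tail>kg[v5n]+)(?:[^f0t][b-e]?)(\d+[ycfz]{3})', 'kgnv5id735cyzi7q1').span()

(0, 13)

The match spans [0:13] → 'kgnv5id735cyz'.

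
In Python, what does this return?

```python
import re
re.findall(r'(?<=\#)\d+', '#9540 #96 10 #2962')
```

Because the assertion is zero-width, the text it checks is not consumed and won't appear in the result.
Matches: at [1:5] → '9540'; at [7:9] → '96'; at [14:18] → '2962'.
`findall` yields the raw match text (3 of them) because the pattern has no groups.

['9540', '96', '2962']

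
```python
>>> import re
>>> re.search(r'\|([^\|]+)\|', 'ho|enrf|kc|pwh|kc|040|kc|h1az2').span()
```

(2, 8)

`search` walks the string left to right and returns the first match it finds.
The match spans [2:8] → '|enrf|'.
Captured: group 1 = 'enrf'.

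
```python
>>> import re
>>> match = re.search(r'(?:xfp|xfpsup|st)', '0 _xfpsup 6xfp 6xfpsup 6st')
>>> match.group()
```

'xfp'

Alternation tries branches left to right and keeps the first one that lets the overall match succeed at that position.
Unlike `match`, `search` isn't anchored — it looks for the pattern anywhere in the string.
The match spans [3:6] → 'xfp'.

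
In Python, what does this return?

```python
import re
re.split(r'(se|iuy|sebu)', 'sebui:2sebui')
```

Branches in `(...|...)` are attempted left-to-right; the first branch that allows the whole pattern to succeed is taken.
Matches to split on: at [0:2] → 'se'; at [7:9] → 'se'.
`re.split` interleaves the captured-group text with the surrounding fragments.

['', 'se', 'bui:2', 'se', 'bui']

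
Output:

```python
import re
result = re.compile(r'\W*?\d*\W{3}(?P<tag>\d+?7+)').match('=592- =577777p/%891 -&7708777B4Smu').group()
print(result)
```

=592- =577777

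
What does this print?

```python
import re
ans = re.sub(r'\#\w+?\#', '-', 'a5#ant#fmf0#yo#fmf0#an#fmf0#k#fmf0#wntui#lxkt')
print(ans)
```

Each match is replaced by '-'.

a5-fmf0-fmf0-fmf0-fmf0-lxkt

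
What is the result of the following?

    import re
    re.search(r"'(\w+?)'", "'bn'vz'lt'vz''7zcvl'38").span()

(0, 4)

The match spans [0:4] → "'bn'".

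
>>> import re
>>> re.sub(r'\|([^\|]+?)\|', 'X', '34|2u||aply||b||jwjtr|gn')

Every occurrence is swapped for 'X'.

'34XXXXgn'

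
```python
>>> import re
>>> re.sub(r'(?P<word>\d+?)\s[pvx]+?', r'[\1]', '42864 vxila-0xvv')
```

This matches one or more of a digit (lazy) (captured as 'word'); then whitespace, then one or more of one of [pvx] (lazy).
With the lazy modifier that quantifier settles for the fewest repetitions that let the rest of the pattern succeed (the atoms after it are unaffected and can still be greedy).
Matches: at [0:7] → '42864 v'.
The replacement refers to a captured group, so each match is rewritten using its own captured text.

'[42864]xila-0xvv'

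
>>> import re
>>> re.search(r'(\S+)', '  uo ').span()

The pattern matches one or more of a non-whitespace character (captured).
The match spans [2:4] → 'uo'.

(2, 4)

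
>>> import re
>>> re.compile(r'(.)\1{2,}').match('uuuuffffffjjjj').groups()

('u',)

`\1` has to match the exact text group 1 already captured.
With `match`, the pattern is implicitly anchored at the beginning.
The match spans [0:4] → 'uuuu'.
Captured: group 1 = 'u'.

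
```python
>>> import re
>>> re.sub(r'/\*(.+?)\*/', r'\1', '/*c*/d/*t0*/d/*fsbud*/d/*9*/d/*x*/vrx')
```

'cdt0dfsbudd9dxvrx'

Matches: at [0:5] → '/*c*/'; at [6:12] → '/*t0*/'; at [13:22] → '/*fsbud*/'; at [23:28] → '/*9*/'; at [29:34] → '/*x*/'.
`\1` in the replacement pulls in group 1's text for each match.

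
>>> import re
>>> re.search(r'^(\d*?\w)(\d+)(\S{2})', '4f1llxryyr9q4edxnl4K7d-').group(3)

'll'

The pattern matches anchored at the start of the string; then zero or more of a digit (lazy), then a word character (captured); then one or more of a digit (captured); then exactly 2 of a non-whitespace character (captured).
`re.search` tries every starting position until one works.
The match spans [0:5] → '4f1ll'.
Captured: group 1 = '4f', group 2 = '1', group 3 = 'll'.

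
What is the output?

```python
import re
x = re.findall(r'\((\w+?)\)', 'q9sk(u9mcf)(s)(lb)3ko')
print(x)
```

['u9mcf', 's', 'lb']

`findall` collects group 1 from each match (3 total).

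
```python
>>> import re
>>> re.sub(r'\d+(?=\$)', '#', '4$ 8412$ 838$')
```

'#$ #$ #$'

The lookaround is zero-width — it requires the adjacent text to match without consuming it, so the asserted text isn't part of the match.
Matches: at [0:1] → '4'; at [3:7] → '8412'; at [9:12] → '838'.
Every occurrence is swapped for '#'.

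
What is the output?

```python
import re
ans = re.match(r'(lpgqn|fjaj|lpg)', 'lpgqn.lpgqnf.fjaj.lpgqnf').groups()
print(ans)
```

('lpgqn',)

The match spans [0:5] → 'lpgqn'.
Captured: group 1 = 'lpgqn'.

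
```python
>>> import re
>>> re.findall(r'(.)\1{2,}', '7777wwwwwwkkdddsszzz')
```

['7', 'w', 'd', 'z']

`\1` is not a pattern — it's the concrete string captured by group 1, re-applied verbatim.
`findall` collects group 1 from each match (4 total).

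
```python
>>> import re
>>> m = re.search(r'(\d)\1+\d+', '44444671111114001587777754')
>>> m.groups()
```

After group 1 captures some text, `\1` only succeeds where that same text appears again.
Unlike `match`, `search` isn't anchored — it looks for the pattern anywhere in the string.
The match spans [0:26] → '44444671111114001587777754'.
Captured: group 1 = '4'.

('4',)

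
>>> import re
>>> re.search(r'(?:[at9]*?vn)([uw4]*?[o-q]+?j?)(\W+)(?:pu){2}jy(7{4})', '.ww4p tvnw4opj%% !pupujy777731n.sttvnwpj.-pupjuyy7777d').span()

(6, 28)

Pattern: zero or more of one of [at9] (lazy), then the literal 'vn' (non-capturing group); then zero or more of one of [uw4] (lazy), then one or more of a character in [o-q] (lazy), then optionally a literal 'j' (captured); then one or more of a non-word character (captured); then the literal 'pu' repeated 2 times, then the literal 'jy'; then exactly 4 of a literal '7' (captured).
The match spans [6:28] → 'tvnw4opj%% !pupujy7777'.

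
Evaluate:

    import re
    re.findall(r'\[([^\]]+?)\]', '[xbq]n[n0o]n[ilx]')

['xbq', 'n0o', 'ilx']

With a single group, `findall` returns only what that group captured — 3 items.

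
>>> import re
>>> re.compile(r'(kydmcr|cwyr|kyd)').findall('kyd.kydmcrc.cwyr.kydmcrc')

Alternation isn't longest-match — the leftmost alternative that fits at this position is chosen.
Scanning left to right: at [0:3] match 'kyd', group 1 = 'kyd'; at [4:10] match 'kydmcr', group 1 = 'kydmcr'; at [12:16] match 'cwyr', group 1 = 'cwyr'; at [17:23] match 'kydmcr', group 1 = 'kydmcr'.
One capturing group, so `findall` returns just the captured substring from each match — 4 in all.

['kyd', 'kydmcr', 'cwyr', 'kydmcr']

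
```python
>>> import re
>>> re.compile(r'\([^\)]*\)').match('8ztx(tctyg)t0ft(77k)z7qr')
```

None

`match` is anchored at position 0; if the pattern doesn't fit there, it returns None.
Here the pattern fails at index 0, so the call returns None.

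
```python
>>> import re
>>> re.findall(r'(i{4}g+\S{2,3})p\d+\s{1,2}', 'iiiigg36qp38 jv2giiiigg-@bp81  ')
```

['iiiigg36q', 'iiiigg-@b']

Pattern: exactly 4 of the literal 'i', then one or more of the literal 'g', then 2 to 3 of a non-whitespace character (captured); then the literal 'p', then one or more of a digit; then 1 to 2 of whitespace.
Matches: at [0:13] match 'iiiigg36qp38 ', group 1 = 'iiiigg36q'; at [17:31] match 'iiiigg-@bp81  ', group 1 = 'iiiigg-@b'.
With a single group, `findall` returns only what that group captured — 2 items.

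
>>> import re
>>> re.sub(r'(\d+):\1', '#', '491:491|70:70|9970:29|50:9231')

The backreference `\1` re-matches whatever the first group consumed, character for character.
`sub` substitutes '#' at each match site.

'#|#|9970:29|50:9231'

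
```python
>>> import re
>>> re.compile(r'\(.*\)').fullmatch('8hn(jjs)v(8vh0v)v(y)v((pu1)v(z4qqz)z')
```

`re.fullmatch` requires the pattern to consume the entire string.
Here the string isn't matched end-to-end, so the call returns None.

None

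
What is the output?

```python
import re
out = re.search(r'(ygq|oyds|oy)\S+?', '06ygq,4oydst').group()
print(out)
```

`re.search` tries every starting position until one works.
The match spans [2:6] → 'ygq,'.
Captured: group 1 = 'ygq'.

ygq,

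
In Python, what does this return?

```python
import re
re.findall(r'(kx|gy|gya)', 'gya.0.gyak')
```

['gy', 'gy']

`|` is ordered: at each position the engine commits to the first alternative that works.
With a single group, `findall` returns only what that group captured — 2 items.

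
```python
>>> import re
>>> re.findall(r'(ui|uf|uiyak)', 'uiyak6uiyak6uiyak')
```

['ui', 'ui', 'ui']

`|` is ordered: at each position the engine commits to the first alternative that works.
Walking the string: at [0:2] match 'ui', group 1 = 'ui'; at [6:8] match 'ui', group 1 = 'ui'; at [12:14] match 'ui', group 1 = 'ui'.
With a single group, `findall` returns only what that group captured — 3 items.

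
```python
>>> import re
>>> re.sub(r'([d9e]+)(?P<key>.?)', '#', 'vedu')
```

'v#'

The pattern matches one or more of one of [d9e] (captured); then optionally any character (captured as 'key').
Each match is replaced by '#'.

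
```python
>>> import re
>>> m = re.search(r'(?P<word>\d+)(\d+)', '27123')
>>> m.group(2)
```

'3'

The pattern matches one or more of a digit (captured as 'word'); then one or more of a digit (captured).
Unlike `match`, `search` isn't anchored — it looks for the pattern anywhere in the string.
The match spans [0:5] → '27123'.
Captured: group 1 = '2712', group 2 = '3'.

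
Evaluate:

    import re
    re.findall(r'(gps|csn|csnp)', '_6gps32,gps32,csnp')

['gps', 'gps', 'csn']

Alternation tries branches left to right and keeps the first one that lets the overall match succeed at that position.
Because there's exactly one group, `findall` drops the full match and keeps group 1 from each hit.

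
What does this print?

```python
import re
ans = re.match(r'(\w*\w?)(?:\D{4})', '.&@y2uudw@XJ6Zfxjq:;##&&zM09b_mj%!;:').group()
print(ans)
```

.&@y

The pattern matches zero or more of a word character, then optionally a word character (captured); then exactly 4 of a non-digit (non-capturing group).
`re.match` only tries the pattern at the start of the string.
The match spans [0:4] → '.&@y'.
Captured: group 1 = ''.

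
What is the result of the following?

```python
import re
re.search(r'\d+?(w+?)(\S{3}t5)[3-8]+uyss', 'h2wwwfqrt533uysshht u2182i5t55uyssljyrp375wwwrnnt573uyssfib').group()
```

'2wwwfqrt533uyss'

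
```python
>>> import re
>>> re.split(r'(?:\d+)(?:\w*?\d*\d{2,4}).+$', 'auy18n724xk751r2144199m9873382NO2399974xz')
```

['auy', '']

This matches one or more of a digit (non-capturing group); then zero or more of a word character (lazy), then zero or more of a digit, then 2 to 4 of a digit (non-capturing group); then one or more of any character; then anchored at the end.
Matches to split on: at [3:41] → '18n724xk751r2144199m9873382NO2399974xz'.
The string is cut at each match, leaving 2 pieces.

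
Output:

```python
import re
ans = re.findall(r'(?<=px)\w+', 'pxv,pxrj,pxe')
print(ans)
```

The positive lookaround only admits positions where the adjacent text matches; those characters stay outside the span.
Matches: at [2:3] → 'v'; at [6:8] → 'rj'; at [11:12] → 'e'.
No capturing groups, so `findall` returns the 3 full match strings.

['v', 'rj', 'e']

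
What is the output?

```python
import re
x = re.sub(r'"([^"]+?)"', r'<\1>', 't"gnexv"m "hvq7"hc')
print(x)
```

Each match is replaced using the text its own group 1 captured.

t<gnexv>m <hvq7>hc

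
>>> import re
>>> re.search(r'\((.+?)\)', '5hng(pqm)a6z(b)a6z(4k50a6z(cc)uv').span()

(4, 9)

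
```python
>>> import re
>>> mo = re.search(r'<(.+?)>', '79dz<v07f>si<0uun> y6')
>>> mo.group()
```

'<v07f>'

Because the quantifier is non-greedy, it stops expanding at the earliest point where the rest of the pattern can succeed.
`re.search` tries every starting position until one works.
The match spans [4:10] → '<v07f>'.
Captured: group 1 = 'v07f'.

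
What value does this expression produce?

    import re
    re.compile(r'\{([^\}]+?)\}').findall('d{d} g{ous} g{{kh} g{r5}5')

['d', 'ous', '{kh', 'r5']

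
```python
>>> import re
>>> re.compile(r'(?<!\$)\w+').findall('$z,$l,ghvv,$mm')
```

The negative lookahead/lookbehind blocks any match where the forbidden context is present.
No capturing groups, so `findall` returns the 2 full match strings.

['ghvv', 'm']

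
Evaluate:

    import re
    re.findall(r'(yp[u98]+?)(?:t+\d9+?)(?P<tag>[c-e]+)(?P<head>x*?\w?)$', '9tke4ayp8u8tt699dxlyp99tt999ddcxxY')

[('yp99', 'ddc', 'xxY')]

`findall` packs the 3 group values into a tuple for every match.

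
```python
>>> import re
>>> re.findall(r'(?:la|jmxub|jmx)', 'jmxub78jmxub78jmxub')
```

`|` is ordered: at each position the engine commits to the first alternative that works.
Walking the string: at [0:5] → 'jmxub'; at [7:12] → 'jmxub'; at [14:19] → 'jmxub'.
Since nothing is captured, `findall` lists the 3 matched substrings directly.

['jmxub', 'jmxub', 'jmxub']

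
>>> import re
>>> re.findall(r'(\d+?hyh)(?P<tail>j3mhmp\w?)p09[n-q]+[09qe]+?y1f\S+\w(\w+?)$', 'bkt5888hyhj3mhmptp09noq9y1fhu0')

[('5888hyh', 'j3mhmpt', '0')]

The pattern matches one or more of a digit (lazy), then the literal 'hyh' (captured); then the literal 'j3m', then the literal 'hmp', then optionally a word character (captured as 'tail'); then the literal 'p09', then one or more of a character in [n-q], then one or more of one of [09qe] (lazy); then the literal 'y1f', then one or more of a non-whitespace character, then a word character; then one or more of a word character (lazy) (captured); then anchored at the end.
Walking the string: at [3:30] match '5888hyhj3mhmptp09noq9y1fhu0', groups = ('5888hyh', 'j3mhmpt', '0').
Multiple groups make `findall` return tuples — one 3-tuple for the one match.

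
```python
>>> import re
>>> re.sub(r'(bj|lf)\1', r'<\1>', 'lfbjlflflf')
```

`\1` has to match the exact text group 1 already captured.
Matches: at [4:8] → 'lflf'.
Each match is replaced using the text its own group 1 captured.

'lfbj<lf>lf'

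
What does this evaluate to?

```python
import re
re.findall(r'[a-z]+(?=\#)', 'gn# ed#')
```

The lookaround is zero-width — it requires the adjacent text to match without consuming it, so the asserted text isn't part of the match.
`findall` yields the raw match text (2 of them) because the pattern has no groups.

['gn', 'ed']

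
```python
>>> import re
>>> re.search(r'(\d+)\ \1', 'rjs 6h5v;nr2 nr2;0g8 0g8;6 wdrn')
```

None

`\1` has to match the exact text group 1 already captured.
Here nothing in the string fits, so the call returns None.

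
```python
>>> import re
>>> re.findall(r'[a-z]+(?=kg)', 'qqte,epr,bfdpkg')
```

['bfdp']

The lookaround is zero-width — it requires the adjacent text to match without consuming it, so the asserted text isn't part of the match.
Matches: at [9:13] → 'bfdp'.
With no groups in the pattern, `findall` gives back each whole match — 1 here.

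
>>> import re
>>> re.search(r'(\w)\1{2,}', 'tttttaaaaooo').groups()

`\1` is not a pattern — it's the concrete string captured by group 1, re-applied verbatim.
`re.search` scans for the first position where the pattern succeeds.
The match spans [0:5] → 'ttttt'.
Captured: group 1 = 't'.

('t',)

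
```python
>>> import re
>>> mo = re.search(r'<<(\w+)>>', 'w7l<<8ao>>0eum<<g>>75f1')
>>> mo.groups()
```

('8ao',)

`re.search` tries every starting position until one works.
The match spans [3:10] → '<<8ao>>'.
Captured: group 1 = '8ao'.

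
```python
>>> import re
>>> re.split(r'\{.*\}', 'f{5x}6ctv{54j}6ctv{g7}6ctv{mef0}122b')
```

['f', '122b']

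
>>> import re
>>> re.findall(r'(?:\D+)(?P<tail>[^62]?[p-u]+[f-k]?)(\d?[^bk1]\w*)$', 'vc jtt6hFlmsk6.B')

The pattern matches one or more of a non-digit (non-capturing group); then optionally any character except [62], then one or more of a character in [p-u], then optionally a character in [f-k] (captured as 'tail'); then optionally a digit, then any character except [bk1], then zero or more of a word character (captured); then anchored at the end.
Multiple groups make `findall` return tuples — one 2-tuple for the one match.

[('sk', '6.B')]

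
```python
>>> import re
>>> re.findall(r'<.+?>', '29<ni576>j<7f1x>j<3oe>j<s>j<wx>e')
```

Walking the string: at [2:9] → '<ni576>'; at [10:16] → '<7f1x>'; at [17:22] → '<3oe>'; at [23:26] → '<s>'; at [27:31] → '<wx>'.
Since nothing is captured, `findall` lists the 5 matched substrings directly.

['<ni576>', '<7f1x>', '<3oe>', '<s>', '<wx>']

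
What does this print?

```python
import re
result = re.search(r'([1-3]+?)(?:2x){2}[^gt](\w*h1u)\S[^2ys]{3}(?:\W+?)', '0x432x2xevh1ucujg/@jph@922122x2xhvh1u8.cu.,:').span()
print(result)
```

(3, 18)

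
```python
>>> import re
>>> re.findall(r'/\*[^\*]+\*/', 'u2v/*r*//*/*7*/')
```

Walking the string: at [3:8] → '/*r*/'; at [10:15] → '/*7*/'.
With no groups in the pattern, `findall` gives back each whole match — 2 here.

['/*r*/', '/*7*/']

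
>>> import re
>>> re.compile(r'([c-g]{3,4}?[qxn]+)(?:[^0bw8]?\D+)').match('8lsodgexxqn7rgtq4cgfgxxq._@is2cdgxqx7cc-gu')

None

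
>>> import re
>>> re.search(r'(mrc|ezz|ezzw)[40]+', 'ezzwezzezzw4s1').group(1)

'ezzw'

The match spans [7:12] → 'ezzw4'.
Captured: group 1 = 'ezzw'.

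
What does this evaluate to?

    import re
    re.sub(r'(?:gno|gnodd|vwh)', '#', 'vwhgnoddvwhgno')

'##dd##'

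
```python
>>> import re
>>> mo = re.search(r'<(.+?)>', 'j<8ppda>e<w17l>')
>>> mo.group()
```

'<8ppda>'

`re.search` scans for the first position where the pattern succeeds.
The match spans [1:8] → '<8ppda>'.
Captured: group 1 = '8ppda'.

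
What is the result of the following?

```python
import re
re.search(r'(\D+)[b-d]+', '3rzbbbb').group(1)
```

The match spans [1:7] → 'rzbbbb'.
Captured: group 1 = 'rzbbb'.

'rzbbb'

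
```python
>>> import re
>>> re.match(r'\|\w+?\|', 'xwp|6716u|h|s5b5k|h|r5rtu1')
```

None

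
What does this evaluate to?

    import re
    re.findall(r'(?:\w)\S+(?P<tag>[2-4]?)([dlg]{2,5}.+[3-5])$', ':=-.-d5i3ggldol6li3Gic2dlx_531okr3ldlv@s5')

[('', 'dlv@s5')]

The pattern matches a word character (non-capturing group); then one or more of a non-whitespace character; then optionally a character in [2-4] (captured as 'tag'); then 2 to 5 of one of [dlg], then one or more of any character, then a character in [3-5] (captured); then anchored at the end.
Matches: at [5:41] match 'd5i3ggldol6li3Gic2dlx_531okr3ldlv@s5', groups = ('', 'dlv@s5').
2 groups means the one result is a tuple of 2 captured strings — 1 here.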